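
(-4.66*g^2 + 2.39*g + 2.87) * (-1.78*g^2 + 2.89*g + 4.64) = 8.2948*g^4 - 17.7216*g^3 - 19.8239*g^2 + 19.3839*g + 13.3168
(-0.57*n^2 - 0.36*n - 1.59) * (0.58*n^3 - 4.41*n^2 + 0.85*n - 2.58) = -0.3306*n^5 + 2.3049*n^4 + 0.1809*n^3 + 8.1765*n^2 - 0.4227*n + 4.1022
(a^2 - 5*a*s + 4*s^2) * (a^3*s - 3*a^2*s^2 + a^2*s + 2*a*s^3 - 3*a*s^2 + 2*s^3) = a^5*s - 8*a^4*s^2 + a^4*s + 21*a^3*s^3 - 8*a^3*s^2 - 22*a^2*s^4 + 21*a^2*s^3 + 8*a*s^5 - 22*a*s^4 + 8*s^5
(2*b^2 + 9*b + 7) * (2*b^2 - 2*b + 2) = 4*b^4 + 14*b^3 + 4*b + 14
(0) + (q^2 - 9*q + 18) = q^2 - 9*q + 18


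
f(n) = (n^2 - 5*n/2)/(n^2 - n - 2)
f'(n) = (1 - 2*n)*(n^2 - 5*n/2)/(n^2 - n - 2)^2 + (2*n - 5/2)/(n^2 - n - 2)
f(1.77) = 2.03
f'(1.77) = 6.45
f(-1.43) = 3.81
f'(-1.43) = 6.34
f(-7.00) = 1.23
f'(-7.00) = 0.04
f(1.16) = 0.86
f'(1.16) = 0.72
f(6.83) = 0.78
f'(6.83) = 0.03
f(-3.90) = 1.46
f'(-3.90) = 0.15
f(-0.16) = -0.23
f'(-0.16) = 1.72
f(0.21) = 0.22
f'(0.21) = 0.90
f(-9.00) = 1.18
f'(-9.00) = 0.02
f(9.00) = 0.84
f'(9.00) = 0.02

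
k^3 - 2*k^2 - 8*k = k*(k - 4)*(k + 2)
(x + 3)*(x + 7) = x^2 + 10*x + 21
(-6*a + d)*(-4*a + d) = 24*a^2 - 10*a*d + d^2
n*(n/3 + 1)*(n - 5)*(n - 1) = n^4/3 - n^3 - 13*n^2/3 + 5*n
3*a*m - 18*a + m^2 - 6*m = (3*a + m)*(m - 6)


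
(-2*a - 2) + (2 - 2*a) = -4*a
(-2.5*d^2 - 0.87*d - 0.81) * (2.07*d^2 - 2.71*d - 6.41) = -5.175*d^4 + 4.9741*d^3 + 16.706*d^2 + 7.7718*d + 5.1921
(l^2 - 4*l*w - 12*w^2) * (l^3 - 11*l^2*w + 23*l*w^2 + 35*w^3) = l^5 - 15*l^4*w + 55*l^3*w^2 + 75*l^2*w^3 - 416*l*w^4 - 420*w^5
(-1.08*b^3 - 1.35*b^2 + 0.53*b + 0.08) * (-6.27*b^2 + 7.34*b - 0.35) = 6.7716*b^5 + 0.537299999999999*b^4 - 12.8541*b^3 + 3.8611*b^2 + 0.4017*b - 0.028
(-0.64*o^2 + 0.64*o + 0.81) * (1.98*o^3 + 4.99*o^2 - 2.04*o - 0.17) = -1.2672*o^5 - 1.9264*o^4 + 6.103*o^3 + 2.8451*o^2 - 1.7612*o - 0.1377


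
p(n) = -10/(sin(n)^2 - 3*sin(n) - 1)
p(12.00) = -11.14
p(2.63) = 4.49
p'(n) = -10*(-2*sin(n)*cos(n) + 3*cos(n))/(sin(n)^2 - 3*sin(n) - 1)^2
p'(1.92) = 0.44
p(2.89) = 5.94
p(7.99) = 3.34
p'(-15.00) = 17.31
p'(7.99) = 0.15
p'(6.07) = -325.68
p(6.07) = 31.20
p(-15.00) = -7.28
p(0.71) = 3.95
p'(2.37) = 1.69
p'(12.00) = -42.66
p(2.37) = 3.84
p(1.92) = 3.41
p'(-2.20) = 6.29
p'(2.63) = 3.55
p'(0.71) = -2.01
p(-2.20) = -4.81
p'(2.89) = 8.54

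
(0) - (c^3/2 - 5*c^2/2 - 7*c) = -c^3/2 + 5*c^2/2 + 7*c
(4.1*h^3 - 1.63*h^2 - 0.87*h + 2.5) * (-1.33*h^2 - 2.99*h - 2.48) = -5.453*h^5 - 10.0911*h^4 - 4.1372*h^3 + 3.3187*h^2 - 5.3174*h - 6.2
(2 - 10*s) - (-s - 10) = 12 - 9*s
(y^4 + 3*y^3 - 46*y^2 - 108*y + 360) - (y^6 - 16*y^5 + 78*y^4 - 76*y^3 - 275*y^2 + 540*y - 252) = -y^6 + 16*y^5 - 77*y^4 + 79*y^3 + 229*y^2 - 648*y + 612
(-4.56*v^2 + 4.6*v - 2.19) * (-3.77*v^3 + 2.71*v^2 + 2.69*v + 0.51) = 17.1912*v^5 - 29.6996*v^4 + 8.4559*v^3 + 4.1135*v^2 - 3.5451*v - 1.1169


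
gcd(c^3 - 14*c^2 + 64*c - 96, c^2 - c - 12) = c - 4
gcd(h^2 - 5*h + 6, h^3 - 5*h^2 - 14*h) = 1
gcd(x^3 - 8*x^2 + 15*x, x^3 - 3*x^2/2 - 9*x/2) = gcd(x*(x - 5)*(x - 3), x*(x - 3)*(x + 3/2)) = x^2 - 3*x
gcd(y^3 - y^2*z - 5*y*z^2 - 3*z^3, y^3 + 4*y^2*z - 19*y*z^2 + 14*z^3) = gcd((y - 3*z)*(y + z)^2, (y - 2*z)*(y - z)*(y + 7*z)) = 1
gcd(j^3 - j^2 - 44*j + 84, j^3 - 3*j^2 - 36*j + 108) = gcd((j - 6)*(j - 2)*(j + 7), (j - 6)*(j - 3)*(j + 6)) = j - 6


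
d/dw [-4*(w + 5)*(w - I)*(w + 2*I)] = -12*w^2 - 8*w*(5 + I) - 8 - 20*I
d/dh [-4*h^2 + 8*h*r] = -8*h + 8*r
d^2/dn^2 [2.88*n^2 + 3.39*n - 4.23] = 5.76000000000000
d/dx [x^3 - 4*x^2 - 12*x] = 3*x^2 - 8*x - 12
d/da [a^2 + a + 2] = 2*a + 1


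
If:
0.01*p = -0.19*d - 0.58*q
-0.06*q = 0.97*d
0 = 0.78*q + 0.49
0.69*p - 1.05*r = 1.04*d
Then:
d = 0.04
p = 35.70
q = -0.63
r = 23.42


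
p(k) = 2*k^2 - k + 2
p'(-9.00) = -37.00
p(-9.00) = 173.00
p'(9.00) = 35.00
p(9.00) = 155.00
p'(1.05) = 3.20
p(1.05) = 3.16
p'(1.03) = 3.12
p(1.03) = 3.09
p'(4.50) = 17.00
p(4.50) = 38.00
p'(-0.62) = -3.48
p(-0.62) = 3.39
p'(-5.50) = -23.00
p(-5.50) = 68.00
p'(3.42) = 12.68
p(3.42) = 21.97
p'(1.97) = 6.88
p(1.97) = 7.79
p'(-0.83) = -4.32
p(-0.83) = 4.21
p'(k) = 4*k - 1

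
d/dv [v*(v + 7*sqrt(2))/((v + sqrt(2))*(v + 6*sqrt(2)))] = 12*(2*v + 7*sqrt(2))/(v^4 + 14*sqrt(2)*v^3 + 122*v^2 + 168*sqrt(2)*v + 144)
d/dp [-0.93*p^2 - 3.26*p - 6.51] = -1.86*p - 3.26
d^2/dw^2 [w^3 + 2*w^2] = 6*w + 4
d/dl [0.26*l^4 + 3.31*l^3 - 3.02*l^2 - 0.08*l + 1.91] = 1.04*l^3 + 9.93*l^2 - 6.04*l - 0.08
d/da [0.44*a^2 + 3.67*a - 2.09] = 0.88*a + 3.67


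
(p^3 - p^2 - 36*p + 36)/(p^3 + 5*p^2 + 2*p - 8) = (p^2 - 36)/(p^2 + 6*p + 8)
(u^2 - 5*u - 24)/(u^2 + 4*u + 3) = (u - 8)/(u + 1)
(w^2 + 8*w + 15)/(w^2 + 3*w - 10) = (w + 3)/(w - 2)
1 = 1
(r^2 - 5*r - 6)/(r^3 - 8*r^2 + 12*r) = (r + 1)/(r*(r - 2))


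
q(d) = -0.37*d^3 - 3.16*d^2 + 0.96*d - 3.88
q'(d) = -1.11*d^2 - 6.32*d + 0.96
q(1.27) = -8.52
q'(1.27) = -8.86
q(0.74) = -5.05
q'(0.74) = -4.32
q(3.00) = -39.43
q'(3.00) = -27.99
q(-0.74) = -6.17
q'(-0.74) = 5.03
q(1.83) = -14.97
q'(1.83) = -14.32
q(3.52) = -55.79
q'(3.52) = -35.04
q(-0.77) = -6.32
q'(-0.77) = 5.17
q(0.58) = -4.46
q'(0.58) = -3.08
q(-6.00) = -43.48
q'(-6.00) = -1.08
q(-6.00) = -43.48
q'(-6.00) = -1.08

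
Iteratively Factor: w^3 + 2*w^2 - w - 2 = (w - 1)*(w^2 + 3*w + 2) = (w - 1)*(w + 1)*(w + 2)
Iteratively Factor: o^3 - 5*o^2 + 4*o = (o - 4)*(o^2 - o) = (o - 4)*(o - 1)*(o)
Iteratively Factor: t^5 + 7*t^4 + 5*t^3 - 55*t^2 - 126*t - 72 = (t - 3)*(t^4 + 10*t^3 + 35*t^2 + 50*t + 24) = (t - 3)*(t + 2)*(t^3 + 8*t^2 + 19*t + 12) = (t - 3)*(t + 2)*(t + 3)*(t^2 + 5*t + 4) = (t - 3)*(t + 2)*(t + 3)*(t + 4)*(t + 1)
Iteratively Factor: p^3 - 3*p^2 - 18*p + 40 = (p - 2)*(p^2 - p - 20) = (p - 5)*(p - 2)*(p + 4)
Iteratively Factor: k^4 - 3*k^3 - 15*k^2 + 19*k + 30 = (k + 3)*(k^3 - 6*k^2 + 3*k + 10) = (k - 5)*(k + 3)*(k^2 - k - 2) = (k - 5)*(k + 1)*(k + 3)*(k - 2)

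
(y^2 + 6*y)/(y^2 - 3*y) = (y + 6)/(y - 3)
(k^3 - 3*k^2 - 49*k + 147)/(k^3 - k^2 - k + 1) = (k^3 - 3*k^2 - 49*k + 147)/(k^3 - k^2 - k + 1)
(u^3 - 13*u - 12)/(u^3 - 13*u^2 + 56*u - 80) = (u^2 + 4*u + 3)/(u^2 - 9*u + 20)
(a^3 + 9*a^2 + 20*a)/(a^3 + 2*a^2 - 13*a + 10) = a*(a + 4)/(a^2 - 3*a + 2)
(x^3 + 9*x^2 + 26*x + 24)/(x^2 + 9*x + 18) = (x^2 + 6*x + 8)/(x + 6)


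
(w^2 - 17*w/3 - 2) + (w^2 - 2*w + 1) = 2*w^2 - 23*w/3 - 1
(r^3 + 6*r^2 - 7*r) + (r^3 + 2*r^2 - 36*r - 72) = 2*r^3 + 8*r^2 - 43*r - 72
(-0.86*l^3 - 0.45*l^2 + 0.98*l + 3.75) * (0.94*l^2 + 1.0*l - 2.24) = -0.8084*l^5 - 1.283*l^4 + 2.3976*l^3 + 5.513*l^2 + 1.5548*l - 8.4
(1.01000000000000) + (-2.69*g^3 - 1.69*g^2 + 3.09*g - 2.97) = -2.69*g^3 - 1.69*g^2 + 3.09*g - 1.96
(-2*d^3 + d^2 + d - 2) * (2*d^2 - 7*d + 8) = -4*d^5 + 16*d^4 - 21*d^3 - 3*d^2 + 22*d - 16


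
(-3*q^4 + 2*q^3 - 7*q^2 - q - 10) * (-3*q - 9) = 9*q^5 + 21*q^4 + 3*q^3 + 66*q^2 + 39*q + 90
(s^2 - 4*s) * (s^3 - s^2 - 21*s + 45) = s^5 - 5*s^4 - 17*s^3 + 129*s^2 - 180*s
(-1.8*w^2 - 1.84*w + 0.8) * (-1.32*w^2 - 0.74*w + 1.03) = 2.376*w^4 + 3.7608*w^3 - 1.5484*w^2 - 2.4872*w + 0.824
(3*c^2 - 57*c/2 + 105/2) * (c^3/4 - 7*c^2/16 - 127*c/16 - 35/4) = 3*c^5/4 - 135*c^4/16 + 57*c^3/32 + 177*c^2 - 5355*c/32 - 3675/8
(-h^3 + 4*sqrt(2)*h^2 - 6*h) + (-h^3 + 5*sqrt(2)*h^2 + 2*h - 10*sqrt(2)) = -2*h^3 + 9*sqrt(2)*h^2 - 4*h - 10*sqrt(2)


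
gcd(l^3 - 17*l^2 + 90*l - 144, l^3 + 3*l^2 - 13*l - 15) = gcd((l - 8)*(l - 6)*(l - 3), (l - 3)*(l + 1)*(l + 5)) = l - 3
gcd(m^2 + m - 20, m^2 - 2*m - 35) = m + 5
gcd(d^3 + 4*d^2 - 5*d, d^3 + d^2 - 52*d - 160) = d + 5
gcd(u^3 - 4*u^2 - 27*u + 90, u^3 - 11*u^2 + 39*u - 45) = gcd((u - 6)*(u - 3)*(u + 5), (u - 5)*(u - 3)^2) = u - 3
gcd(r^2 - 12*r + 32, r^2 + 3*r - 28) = r - 4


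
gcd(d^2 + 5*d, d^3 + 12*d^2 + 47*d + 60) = d + 5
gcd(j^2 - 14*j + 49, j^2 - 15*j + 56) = j - 7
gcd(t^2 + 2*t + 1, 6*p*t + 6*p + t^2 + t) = t + 1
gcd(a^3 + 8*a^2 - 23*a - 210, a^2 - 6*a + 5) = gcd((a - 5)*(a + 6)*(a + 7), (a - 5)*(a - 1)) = a - 5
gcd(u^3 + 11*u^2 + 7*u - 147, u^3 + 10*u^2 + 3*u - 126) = u^2 + 4*u - 21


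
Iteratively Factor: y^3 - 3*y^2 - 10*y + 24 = (y - 2)*(y^2 - y - 12) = (y - 4)*(y - 2)*(y + 3)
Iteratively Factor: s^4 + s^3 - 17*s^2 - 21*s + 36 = (s + 3)*(s^3 - 2*s^2 - 11*s + 12) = (s - 1)*(s + 3)*(s^2 - s - 12) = (s - 1)*(s + 3)^2*(s - 4)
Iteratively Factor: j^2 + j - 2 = (j + 2)*(j - 1)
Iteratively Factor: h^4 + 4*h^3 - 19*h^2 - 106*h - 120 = (h - 5)*(h^3 + 9*h^2 + 26*h + 24) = (h - 5)*(h + 4)*(h^2 + 5*h + 6) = (h - 5)*(h + 3)*(h + 4)*(h + 2)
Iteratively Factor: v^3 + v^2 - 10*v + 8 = (v + 4)*(v^2 - 3*v + 2) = (v - 1)*(v + 4)*(v - 2)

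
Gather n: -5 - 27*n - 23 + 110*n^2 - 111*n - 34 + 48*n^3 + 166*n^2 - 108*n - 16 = 48*n^3 + 276*n^2 - 246*n - 78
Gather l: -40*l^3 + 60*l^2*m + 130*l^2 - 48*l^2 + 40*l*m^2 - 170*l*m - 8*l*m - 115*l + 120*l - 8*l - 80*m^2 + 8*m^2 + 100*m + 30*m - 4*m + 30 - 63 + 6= -40*l^3 + l^2*(60*m + 82) + l*(40*m^2 - 178*m - 3) - 72*m^2 + 126*m - 27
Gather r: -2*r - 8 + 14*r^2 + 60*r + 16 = 14*r^2 + 58*r + 8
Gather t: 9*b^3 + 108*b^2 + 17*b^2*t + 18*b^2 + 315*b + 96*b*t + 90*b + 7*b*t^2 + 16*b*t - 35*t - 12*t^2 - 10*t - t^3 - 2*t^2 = 9*b^3 + 126*b^2 + 405*b - t^3 + t^2*(7*b - 14) + t*(17*b^2 + 112*b - 45)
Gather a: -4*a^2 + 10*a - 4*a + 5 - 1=-4*a^2 + 6*a + 4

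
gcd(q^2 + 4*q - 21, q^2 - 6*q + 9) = q - 3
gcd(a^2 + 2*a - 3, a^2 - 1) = a - 1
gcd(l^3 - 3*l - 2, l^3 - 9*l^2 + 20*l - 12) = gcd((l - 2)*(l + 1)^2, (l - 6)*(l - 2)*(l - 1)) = l - 2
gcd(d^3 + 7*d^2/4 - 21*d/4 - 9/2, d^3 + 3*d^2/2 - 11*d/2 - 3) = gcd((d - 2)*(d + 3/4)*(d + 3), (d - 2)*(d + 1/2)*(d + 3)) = d^2 + d - 6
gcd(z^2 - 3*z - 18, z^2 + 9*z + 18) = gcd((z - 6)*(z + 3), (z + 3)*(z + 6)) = z + 3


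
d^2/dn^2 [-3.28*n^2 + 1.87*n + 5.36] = -6.56000000000000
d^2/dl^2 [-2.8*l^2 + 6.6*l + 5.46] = -5.60000000000000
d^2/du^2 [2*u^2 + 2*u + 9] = 4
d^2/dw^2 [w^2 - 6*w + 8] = 2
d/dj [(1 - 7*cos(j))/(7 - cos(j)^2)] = (7*cos(j)^2 - 2*cos(j) + 49)*sin(j)/(sin(j)^2 + 6)^2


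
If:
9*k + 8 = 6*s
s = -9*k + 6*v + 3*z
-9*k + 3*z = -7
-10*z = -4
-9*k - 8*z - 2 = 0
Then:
No Solution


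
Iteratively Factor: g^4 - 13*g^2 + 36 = (g - 3)*(g^3 + 3*g^2 - 4*g - 12) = (g - 3)*(g + 3)*(g^2 - 4) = (g - 3)*(g + 2)*(g + 3)*(g - 2)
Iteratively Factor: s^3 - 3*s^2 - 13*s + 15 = (s + 3)*(s^2 - 6*s + 5) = (s - 5)*(s + 3)*(s - 1)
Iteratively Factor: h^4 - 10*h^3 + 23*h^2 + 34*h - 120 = (h - 5)*(h^3 - 5*h^2 - 2*h + 24) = (h - 5)*(h - 4)*(h^2 - h - 6) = (h - 5)*(h - 4)*(h - 3)*(h + 2)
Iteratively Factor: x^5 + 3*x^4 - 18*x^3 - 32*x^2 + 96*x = (x + 4)*(x^4 - x^3 - 14*x^2 + 24*x) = (x - 2)*(x + 4)*(x^3 + x^2 - 12*x) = (x - 3)*(x - 2)*(x + 4)*(x^2 + 4*x) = (x - 3)*(x - 2)*(x + 4)^2*(x)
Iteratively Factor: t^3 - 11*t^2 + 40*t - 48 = (t - 4)*(t^2 - 7*t + 12) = (t - 4)^2*(t - 3)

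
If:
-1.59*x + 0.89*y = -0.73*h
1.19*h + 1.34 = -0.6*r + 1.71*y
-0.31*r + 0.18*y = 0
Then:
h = 1.14421252371917*y - 1.12605042016807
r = 0.580645161290323*y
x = 1.08507870585848*y - 0.516991702341314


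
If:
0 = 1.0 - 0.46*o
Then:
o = 2.17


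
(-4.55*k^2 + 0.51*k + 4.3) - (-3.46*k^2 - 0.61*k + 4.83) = -1.09*k^2 + 1.12*k - 0.53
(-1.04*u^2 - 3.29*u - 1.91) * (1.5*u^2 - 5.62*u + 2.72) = -1.56*u^4 + 0.9098*u^3 + 12.796*u^2 + 1.7854*u - 5.1952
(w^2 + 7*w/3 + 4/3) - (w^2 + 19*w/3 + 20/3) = -4*w - 16/3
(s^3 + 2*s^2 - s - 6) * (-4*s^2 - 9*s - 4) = -4*s^5 - 17*s^4 - 18*s^3 + 25*s^2 + 58*s + 24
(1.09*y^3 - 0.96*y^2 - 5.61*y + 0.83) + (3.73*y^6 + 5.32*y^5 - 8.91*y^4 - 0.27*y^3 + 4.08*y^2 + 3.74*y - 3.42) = 3.73*y^6 + 5.32*y^5 - 8.91*y^4 + 0.82*y^3 + 3.12*y^2 - 1.87*y - 2.59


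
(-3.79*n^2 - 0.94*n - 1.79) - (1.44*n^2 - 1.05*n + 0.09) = -5.23*n^2 + 0.11*n - 1.88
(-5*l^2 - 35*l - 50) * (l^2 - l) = -5*l^4 - 30*l^3 - 15*l^2 + 50*l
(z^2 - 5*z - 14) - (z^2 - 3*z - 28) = 14 - 2*z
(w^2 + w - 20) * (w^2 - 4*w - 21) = w^4 - 3*w^3 - 45*w^2 + 59*w + 420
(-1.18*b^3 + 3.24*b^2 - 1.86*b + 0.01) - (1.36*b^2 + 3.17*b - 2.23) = -1.18*b^3 + 1.88*b^2 - 5.03*b + 2.24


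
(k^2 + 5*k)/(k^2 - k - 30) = k/(k - 6)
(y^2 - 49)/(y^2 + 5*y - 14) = (y - 7)/(y - 2)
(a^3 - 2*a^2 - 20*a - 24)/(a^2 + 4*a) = (a^3 - 2*a^2 - 20*a - 24)/(a*(a + 4))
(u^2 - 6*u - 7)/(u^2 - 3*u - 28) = (u + 1)/(u + 4)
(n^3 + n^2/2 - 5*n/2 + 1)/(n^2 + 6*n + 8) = (2*n^2 - 3*n + 1)/(2*(n + 4))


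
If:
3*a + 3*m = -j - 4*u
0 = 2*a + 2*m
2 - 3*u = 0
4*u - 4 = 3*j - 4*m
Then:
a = 5/3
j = -8/3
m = -5/3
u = 2/3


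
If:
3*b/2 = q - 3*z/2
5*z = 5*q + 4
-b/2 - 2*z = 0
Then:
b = -32/55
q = -36/55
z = 8/55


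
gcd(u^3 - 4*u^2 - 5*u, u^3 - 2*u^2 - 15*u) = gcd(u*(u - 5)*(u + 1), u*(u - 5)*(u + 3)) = u^2 - 5*u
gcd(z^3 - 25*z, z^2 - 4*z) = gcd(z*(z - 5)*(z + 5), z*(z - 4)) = z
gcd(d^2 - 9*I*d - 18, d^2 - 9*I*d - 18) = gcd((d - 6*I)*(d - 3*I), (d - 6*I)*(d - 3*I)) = d^2 - 9*I*d - 18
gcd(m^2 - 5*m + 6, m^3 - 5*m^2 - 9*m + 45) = m - 3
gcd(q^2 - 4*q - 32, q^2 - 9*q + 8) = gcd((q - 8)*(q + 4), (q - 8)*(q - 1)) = q - 8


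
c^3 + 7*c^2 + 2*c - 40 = (c - 2)*(c + 4)*(c + 5)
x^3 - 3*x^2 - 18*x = x*(x - 6)*(x + 3)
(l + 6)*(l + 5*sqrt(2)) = l^2 + 6*l + 5*sqrt(2)*l + 30*sqrt(2)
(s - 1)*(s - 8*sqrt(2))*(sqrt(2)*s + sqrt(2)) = sqrt(2)*s^3 - 16*s^2 - sqrt(2)*s + 16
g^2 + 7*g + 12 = (g + 3)*(g + 4)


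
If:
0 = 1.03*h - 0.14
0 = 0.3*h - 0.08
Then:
No Solution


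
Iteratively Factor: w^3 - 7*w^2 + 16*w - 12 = (w - 3)*(w^2 - 4*w + 4) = (w - 3)*(w - 2)*(w - 2)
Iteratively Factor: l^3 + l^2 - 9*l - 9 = (l + 1)*(l^2 - 9) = (l - 3)*(l + 1)*(l + 3)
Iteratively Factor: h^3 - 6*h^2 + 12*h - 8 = (h - 2)*(h^2 - 4*h + 4) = (h - 2)^2*(h - 2)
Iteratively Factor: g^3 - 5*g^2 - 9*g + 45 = (g - 3)*(g^2 - 2*g - 15) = (g - 5)*(g - 3)*(g + 3)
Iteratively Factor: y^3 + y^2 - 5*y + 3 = (y - 1)*(y^2 + 2*y - 3) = (y - 1)*(y + 3)*(y - 1)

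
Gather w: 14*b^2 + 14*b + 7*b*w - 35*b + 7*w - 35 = 14*b^2 - 21*b + w*(7*b + 7) - 35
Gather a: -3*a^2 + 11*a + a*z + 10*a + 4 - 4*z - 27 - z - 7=-3*a^2 + a*(z + 21) - 5*z - 30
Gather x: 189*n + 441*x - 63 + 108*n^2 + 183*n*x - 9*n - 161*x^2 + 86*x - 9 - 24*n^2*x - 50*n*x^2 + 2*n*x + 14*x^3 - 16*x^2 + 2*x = 108*n^2 + 180*n + 14*x^3 + x^2*(-50*n - 177) + x*(-24*n^2 + 185*n + 529) - 72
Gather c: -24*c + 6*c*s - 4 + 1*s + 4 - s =c*(6*s - 24)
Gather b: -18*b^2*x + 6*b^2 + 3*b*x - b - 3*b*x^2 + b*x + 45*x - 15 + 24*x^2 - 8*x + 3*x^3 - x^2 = b^2*(6 - 18*x) + b*(-3*x^2 + 4*x - 1) + 3*x^3 + 23*x^2 + 37*x - 15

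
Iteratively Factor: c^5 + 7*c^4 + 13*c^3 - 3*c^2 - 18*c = (c - 1)*(c^4 + 8*c^3 + 21*c^2 + 18*c) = (c - 1)*(c + 3)*(c^3 + 5*c^2 + 6*c) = (c - 1)*(c + 3)^2*(c^2 + 2*c) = c*(c - 1)*(c + 3)^2*(c + 2)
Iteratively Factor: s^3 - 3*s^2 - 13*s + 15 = (s - 5)*(s^2 + 2*s - 3) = (s - 5)*(s - 1)*(s + 3)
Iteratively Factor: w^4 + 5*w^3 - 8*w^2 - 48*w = (w)*(w^3 + 5*w^2 - 8*w - 48) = w*(w + 4)*(w^2 + w - 12) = w*(w - 3)*(w + 4)*(w + 4)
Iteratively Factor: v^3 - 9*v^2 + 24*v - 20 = (v - 2)*(v^2 - 7*v + 10) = (v - 2)^2*(v - 5)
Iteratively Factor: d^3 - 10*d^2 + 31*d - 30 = (d - 2)*(d^2 - 8*d + 15) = (d - 5)*(d - 2)*(d - 3)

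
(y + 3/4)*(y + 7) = y^2 + 31*y/4 + 21/4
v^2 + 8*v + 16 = (v + 4)^2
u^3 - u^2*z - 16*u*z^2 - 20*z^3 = (u - 5*z)*(u + 2*z)^2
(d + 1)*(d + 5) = d^2 + 6*d + 5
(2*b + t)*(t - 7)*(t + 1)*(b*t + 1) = 2*b^2*t^3 - 12*b^2*t^2 - 14*b^2*t + b*t^4 - 6*b*t^3 - 5*b*t^2 - 12*b*t - 14*b + t^3 - 6*t^2 - 7*t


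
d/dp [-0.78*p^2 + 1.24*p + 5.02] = 1.24 - 1.56*p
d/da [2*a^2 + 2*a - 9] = 4*a + 2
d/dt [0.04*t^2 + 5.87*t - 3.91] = 0.08*t + 5.87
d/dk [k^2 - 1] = 2*k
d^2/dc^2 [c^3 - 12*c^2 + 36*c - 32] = 6*c - 24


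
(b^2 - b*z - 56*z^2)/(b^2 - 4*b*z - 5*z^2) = (-b^2 + b*z + 56*z^2)/(-b^2 + 4*b*z + 5*z^2)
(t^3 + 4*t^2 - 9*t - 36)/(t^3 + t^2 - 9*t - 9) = (t + 4)/(t + 1)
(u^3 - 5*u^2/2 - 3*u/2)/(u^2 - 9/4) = 2*u*(2*u^2 - 5*u - 3)/(4*u^2 - 9)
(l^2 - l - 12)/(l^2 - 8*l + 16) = (l + 3)/(l - 4)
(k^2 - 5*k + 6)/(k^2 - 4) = (k - 3)/(k + 2)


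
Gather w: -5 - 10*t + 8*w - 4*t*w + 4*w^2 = -10*t + 4*w^2 + w*(8 - 4*t) - 5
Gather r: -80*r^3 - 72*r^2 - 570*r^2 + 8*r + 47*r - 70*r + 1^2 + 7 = -80*r^3 - 642*r^2 - 15*r + 8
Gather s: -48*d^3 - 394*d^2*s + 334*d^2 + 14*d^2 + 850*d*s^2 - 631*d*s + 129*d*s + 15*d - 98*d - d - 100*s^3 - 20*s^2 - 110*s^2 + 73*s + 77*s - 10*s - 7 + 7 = -48*d^3 + 348*d^2 - 84*d - 100*s^3 + s^2*(850*d - 130) + s*(-394*d^2 - 502*d + 140)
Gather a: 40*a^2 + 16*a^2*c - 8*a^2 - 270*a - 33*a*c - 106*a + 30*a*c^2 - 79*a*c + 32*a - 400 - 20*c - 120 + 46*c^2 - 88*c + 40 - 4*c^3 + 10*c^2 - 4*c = a^2*(16*c + 32) + a*(30*c^2 - 112*c - 344) - 4*c^3 + 56*c^2 - 112*c - 480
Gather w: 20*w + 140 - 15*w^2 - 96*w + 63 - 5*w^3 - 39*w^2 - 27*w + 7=-5*w^3 - 54*w^2 - 103*w + 210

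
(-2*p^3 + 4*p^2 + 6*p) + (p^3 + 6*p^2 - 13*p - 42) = -p^3 + 10*p^2 - 7*p - 42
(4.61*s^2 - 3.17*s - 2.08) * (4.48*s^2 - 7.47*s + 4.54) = 20.6528*s^4 - 48.6383*s^3 + 35.2909*s^2 + 1.1458*s - 9.4432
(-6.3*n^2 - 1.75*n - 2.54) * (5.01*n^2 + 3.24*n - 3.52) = -31.563*n^4 - 29.1795*n^3 + 3.7806*n^2 - 2.0696*n + 8.9408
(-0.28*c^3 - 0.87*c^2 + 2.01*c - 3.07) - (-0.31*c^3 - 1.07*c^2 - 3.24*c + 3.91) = 0.03*c^3 + 0.2*c^2 + 5.25*c - 6.98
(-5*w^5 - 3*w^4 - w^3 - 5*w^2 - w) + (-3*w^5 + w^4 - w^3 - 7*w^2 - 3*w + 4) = -8*w^5 - 2*w^4 - 2*w^3 - 12*w^2 - 4*w + 4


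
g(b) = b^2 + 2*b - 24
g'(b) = 2*b + 2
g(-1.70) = -24.51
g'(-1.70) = -1.40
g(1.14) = -20.42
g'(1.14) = 4.28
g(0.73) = -22.01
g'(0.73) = 3.46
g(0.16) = -23.65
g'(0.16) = 2.32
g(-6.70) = 7.49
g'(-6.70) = -11.40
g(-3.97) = -16.18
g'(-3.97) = -5.94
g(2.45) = -13.10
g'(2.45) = 6.90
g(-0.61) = -24.85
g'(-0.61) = 0.78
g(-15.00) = 171.00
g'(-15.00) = -28.00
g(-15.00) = 171.00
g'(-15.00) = -28.00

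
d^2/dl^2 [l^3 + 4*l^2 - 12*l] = 6*l + 8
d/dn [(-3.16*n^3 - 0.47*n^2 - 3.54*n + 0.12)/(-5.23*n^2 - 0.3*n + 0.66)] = (16.5268*n^4 + 1.896*n^3 - 24.63*n^2 + 0.6348*n - 2.3004)/(27.3529*n^4 + 3.138*n^3 - 6.8136*n^2 - 0.396*n + 0.4356)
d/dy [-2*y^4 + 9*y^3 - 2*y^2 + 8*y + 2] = -8*y^3 + 27*y^2 - 4*y + 8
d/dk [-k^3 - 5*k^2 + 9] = k*(-3*k - 10)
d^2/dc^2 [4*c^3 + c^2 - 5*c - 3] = 24*c + 2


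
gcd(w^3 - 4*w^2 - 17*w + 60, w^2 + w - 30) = w - 5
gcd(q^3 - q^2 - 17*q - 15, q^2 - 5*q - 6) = q + 1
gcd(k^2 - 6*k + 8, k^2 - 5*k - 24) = 1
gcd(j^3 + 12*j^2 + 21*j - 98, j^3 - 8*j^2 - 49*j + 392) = j + 7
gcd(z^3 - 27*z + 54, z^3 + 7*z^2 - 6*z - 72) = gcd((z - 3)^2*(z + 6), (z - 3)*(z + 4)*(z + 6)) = z^2 + 3*z - 18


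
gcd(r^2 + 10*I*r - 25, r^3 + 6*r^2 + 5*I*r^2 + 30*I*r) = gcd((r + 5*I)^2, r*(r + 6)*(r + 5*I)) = r + 5*I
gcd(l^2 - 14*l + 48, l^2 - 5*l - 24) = l - 8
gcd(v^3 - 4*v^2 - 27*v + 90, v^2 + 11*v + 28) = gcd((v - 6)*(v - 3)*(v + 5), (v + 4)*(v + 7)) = 1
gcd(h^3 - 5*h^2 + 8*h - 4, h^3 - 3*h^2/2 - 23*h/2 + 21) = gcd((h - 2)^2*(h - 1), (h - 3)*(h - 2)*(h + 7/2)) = h - 2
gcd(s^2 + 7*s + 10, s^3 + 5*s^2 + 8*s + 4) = s + 2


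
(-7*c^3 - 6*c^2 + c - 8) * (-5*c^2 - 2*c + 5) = 35*c^5 + 44*c^4 - 28*c^3 + 8*c^2 + 21*c - 40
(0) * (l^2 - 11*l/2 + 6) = 0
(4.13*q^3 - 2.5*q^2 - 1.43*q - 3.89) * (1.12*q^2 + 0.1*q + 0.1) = 4.6256*q^5 - 2.387*q^4 - 1.4386*q^3 - 4.7498*q^2 - 0.532*q - 0.389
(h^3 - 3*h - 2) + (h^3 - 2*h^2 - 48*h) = 2*h^3 - 2*h^2 - 51*h - 2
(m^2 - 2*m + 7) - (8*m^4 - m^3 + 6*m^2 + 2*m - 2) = -8*m^4 + m^3 - 5*m^2 - 4*m + 9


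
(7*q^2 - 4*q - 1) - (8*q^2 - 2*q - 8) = -q^2 - 2*q + 7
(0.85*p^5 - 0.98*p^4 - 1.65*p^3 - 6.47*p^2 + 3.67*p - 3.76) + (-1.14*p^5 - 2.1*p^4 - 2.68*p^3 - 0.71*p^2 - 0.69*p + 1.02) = -0.29*p^5 - 3.08*p^4 - 4.33*p^3 - 7.18*p^2 + 2.98*p - 2.74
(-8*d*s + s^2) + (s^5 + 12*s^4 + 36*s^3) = -8*d*s + s^5 + 12*s^4 + 36*s^3 + s^2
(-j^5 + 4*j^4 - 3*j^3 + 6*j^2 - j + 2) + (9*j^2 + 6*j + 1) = -j^5 + 4*j^4 - 3*j^3 + 15*j^2 + 5*j + 3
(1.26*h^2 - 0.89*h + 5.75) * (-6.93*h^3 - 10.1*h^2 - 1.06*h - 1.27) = -8.7318*h^5 - 6.5583*h^4 - 32.1941*h^3 - 58.7318*h^2 - 4.9647*h - 7.3025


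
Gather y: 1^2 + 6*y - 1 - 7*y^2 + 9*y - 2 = -7*y^2 + 15*y - 2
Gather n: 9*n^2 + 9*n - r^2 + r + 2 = 9*n^2 + 9*n - r^2 + r + 2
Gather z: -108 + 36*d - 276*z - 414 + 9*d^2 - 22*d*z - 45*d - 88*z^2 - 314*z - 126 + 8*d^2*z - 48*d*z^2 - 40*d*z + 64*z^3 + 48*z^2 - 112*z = 9*d^2 - 9*d + 64*z^3 + z^2*(-48*d - 40) + z*(8*d^2 - 62*d - 702) - 648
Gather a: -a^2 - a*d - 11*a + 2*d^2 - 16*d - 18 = -a^2 + a*(-d - 11) + 2*d^2 - 16*d - 18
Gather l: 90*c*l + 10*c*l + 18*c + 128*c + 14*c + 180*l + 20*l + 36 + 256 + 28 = 160*c + l*(100*c + 200) + 320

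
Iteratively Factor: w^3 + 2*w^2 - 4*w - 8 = (w + 2)*(w^2 - 4) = (w - 2)*(w + 2)*(w + 2)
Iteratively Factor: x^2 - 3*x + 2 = (x - 1)*(x - 2)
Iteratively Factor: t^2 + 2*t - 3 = (t - 1)*(t + 3)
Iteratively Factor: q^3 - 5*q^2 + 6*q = (q - 2)*(q^2 - 3*q) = (q - 3)*(q - 2)*(q)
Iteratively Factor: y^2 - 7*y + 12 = (y - 4)*(y - 3)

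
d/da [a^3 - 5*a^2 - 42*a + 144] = 3*a^2 - 10*a - 42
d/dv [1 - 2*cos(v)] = 2*sin(v)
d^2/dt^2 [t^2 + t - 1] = 2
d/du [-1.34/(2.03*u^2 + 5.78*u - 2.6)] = (5.4404*u + 7.7452)/(2.03*u^2 + 5.78*u - 2.6)^2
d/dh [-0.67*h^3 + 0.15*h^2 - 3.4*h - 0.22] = -2.01*h^2 + 0.3*h - 3.4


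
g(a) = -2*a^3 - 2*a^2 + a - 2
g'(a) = -6*a^2 - 4*a + 1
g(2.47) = -41.87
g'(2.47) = -45.49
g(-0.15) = -2.19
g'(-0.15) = 1.46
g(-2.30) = 9.45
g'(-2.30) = -21.54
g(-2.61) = 17.32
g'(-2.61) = -29.43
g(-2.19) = 7.22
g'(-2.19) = -19.02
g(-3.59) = 61.17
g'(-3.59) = -61.97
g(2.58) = -47.08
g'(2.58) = -49.26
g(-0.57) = -2.85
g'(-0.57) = 1.33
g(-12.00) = 3154.00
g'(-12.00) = -815.00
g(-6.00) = 352.00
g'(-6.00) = -191.00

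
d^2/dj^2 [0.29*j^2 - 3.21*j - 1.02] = 0.580000000000000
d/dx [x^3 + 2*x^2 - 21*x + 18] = 3*x^2 + 4*x - 21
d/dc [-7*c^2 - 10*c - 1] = -14*c - 10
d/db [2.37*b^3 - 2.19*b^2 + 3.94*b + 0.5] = 7.11*b^2 - 4.38*b + 3.94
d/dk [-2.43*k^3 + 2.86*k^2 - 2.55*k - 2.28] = -7.29*k^2 + 5.72*k - 2.55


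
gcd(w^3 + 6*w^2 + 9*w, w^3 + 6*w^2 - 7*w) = w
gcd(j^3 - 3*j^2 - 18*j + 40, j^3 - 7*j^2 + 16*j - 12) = j - 2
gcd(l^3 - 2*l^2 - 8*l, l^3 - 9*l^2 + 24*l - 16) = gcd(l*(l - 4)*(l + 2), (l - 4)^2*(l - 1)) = l - 4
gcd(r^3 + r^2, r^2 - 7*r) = r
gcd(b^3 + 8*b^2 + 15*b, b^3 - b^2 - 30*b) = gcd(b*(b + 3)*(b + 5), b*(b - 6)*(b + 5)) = b^2 + 5*b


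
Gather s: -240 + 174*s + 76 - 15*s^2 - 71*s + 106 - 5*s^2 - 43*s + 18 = -20*s^2 + 60*s - 40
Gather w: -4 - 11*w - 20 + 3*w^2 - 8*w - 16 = 3*w^2 - 19*w - 40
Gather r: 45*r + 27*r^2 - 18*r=27*r^2 + 27*r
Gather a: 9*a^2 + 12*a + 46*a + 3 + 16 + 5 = 9*a^2 + 58*a + 24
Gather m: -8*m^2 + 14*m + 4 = -8*m^2 + 14*m + 4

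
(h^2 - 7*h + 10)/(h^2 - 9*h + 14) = (h - 5)/(h - 7)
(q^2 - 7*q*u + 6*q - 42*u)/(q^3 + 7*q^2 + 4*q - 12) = (q - 7*u)/(q^2 + q - 2)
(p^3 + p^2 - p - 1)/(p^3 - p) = (p + 1)/p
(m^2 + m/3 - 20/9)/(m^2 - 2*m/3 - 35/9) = (3*m - 4)/(3*m - 7)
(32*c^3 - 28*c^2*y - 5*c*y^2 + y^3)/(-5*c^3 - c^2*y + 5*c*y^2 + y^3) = (-32*c^2 - 4*c*y + y^2)/(5*c^2 + 6*c*y + y^2)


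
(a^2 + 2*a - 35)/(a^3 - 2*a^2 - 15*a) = (a + 7)/(a*(a + 3))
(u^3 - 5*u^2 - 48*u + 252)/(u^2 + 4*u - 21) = (u^2 - 12*u + 36)/(u - 3)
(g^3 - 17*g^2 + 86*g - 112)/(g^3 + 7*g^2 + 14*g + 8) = (g^3 - 17*g^2 + 86*g - 112)/(g^3 + 7*g^2 + 14*g + 8)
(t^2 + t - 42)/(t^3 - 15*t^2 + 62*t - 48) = (t + 7)/(t^2 - 9*t + 8)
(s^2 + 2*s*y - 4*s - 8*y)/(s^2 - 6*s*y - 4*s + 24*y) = (-s - 2*y)/(-s + 6*y)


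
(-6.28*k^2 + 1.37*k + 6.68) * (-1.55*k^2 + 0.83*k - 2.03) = 9.734*k^4 - 7.3359*k^3 + 3.5315*k^2 + 2.7633*k - 13.5604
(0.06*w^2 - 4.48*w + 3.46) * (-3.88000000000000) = -0.2328*w^2 + 17.3824*w - 13.4248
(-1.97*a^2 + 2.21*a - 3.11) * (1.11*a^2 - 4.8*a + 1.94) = -2.1867*a^4 + 11.9091*a^3 - 17.8819*a^2 + 19.2154*a - 6.0334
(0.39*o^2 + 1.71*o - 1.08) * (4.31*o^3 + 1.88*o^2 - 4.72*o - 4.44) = 1.6809*o^5 + 8.1033*o^4 - 3.2808*o^3 - 11.8332*o^2 - 2.4948*o + 4.7952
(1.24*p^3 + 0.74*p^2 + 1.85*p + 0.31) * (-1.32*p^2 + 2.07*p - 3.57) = -1.6368*p^5 + 1.59*p^4 - 5.337*p^3 + 0.7785*p^2 - 5.9628*p - 1.1067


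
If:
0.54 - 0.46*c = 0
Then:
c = 1.17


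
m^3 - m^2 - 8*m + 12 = (m - 2)^2*(m + 3)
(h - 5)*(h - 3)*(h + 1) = h^3 - 7*h^2 + 7*h + 15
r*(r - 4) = r^2 - 4*r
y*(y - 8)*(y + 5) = y^3 - 3*y^2 - 40*y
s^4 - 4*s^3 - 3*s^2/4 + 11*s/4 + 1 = (s - 4)*(s - 1)*(s + 1/2)^2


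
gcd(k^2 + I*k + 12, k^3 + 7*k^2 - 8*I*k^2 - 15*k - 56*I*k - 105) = k - 3*I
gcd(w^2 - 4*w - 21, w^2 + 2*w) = 1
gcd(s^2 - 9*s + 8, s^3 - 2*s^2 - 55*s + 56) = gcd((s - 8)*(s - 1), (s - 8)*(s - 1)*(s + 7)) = s^2 - 9*s + 8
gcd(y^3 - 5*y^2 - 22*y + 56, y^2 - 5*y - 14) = y - 7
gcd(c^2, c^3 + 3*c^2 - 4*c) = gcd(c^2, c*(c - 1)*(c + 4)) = c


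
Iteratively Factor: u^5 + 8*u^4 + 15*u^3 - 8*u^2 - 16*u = (u + 1)*(u^4 + 7*u^3 + 8*u^2 - 16*u) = (u + 1)*(u + 4)*(u^3 + 3*u^2 - 4*u) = (u + 1)*(u + 4)^2*(u^2 - u) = u*(u + 1)*(u + 4)^2*(u - 1)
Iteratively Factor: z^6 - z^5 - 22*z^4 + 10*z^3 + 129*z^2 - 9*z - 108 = (z + 3)*(z^5 - 4*z^4 - 10*z^3 + 40*z^2 + 9*z - 36) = (z - 3)*(z + 3)*(z^4 - z^3 - 13*z^2 + z + 12) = (z - 3)*(z - 1)*(z + 3)*(z^3 - 13*z - 12) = (z - 3)*(z - 1)*(z + 3)^2*(z^2 - 3*z - 4) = (z - 3)*(z - 1)*(z + 1)*(z + 3)^2*(z - 4)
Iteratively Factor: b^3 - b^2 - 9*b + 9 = (b + 3)*(b^2 - 4*b + 3) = (b - 3)*(b + 3)*(b - 1)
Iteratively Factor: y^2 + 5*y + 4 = (y + 4)*(y + 1)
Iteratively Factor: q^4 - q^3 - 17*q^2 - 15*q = (q + 3)*(q^3 - 4*q^2 - 5*q) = (q - 5)*(q + 3)*(q^2 + q) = (q - 5)*(q + 1)*(q + 3)*(q)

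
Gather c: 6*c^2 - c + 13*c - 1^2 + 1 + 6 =6*c^2 + 12*c + 6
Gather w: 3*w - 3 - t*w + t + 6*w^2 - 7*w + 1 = t + 6*w^2 + w*(-t - 4) - 2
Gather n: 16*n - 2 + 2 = 16*n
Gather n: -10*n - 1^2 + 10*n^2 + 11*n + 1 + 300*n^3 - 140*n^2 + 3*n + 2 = 300*n^3 - 130*n^2 + 4*n + 2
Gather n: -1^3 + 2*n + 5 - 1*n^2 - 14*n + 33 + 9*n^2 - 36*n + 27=8*n^2 - 48*n + 64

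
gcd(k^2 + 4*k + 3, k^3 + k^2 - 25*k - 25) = k + 1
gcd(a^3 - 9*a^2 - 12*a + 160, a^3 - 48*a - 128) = a^2 - 4*a - 32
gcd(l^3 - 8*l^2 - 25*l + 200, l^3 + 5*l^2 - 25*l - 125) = l^2 - 25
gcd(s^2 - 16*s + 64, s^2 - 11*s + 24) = s - 8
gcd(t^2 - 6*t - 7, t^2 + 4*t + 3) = t + 1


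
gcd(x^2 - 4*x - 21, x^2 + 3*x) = x + 3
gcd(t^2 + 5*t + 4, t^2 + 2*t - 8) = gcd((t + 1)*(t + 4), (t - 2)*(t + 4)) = t + 4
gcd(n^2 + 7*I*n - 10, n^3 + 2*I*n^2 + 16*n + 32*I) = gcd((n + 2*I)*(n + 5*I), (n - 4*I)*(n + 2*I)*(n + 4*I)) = n + 2*I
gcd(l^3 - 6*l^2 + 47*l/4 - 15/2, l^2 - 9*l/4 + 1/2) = l - 2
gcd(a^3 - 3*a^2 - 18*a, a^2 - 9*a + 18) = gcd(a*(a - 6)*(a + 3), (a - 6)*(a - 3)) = a - 6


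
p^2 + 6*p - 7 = (p - 1)*(p + 7)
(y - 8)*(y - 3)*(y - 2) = y^3 - 13*y^2 + 46*y - 48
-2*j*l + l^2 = l*(-2*j + l)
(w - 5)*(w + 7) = w^2 + 2*w - 35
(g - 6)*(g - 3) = g^2 - 9*g + 18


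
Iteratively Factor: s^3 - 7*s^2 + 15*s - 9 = (s - 3)*(s^2 - 4*s + 3) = (s - 3)^2*(s - 1)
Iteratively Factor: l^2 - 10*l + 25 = (l - 5)*(l - 5)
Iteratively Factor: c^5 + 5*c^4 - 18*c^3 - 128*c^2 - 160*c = (c + 2)*(c^4 + 3*c^3 - 24*c^2 - 80*c) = (c + 2)*(c + 4)*(c^3 - c^2 - 20*c) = (c - 5)*(c + 2)*(c + 4)*(c^2 + 4*c) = (c - 5)*(c + 2)*(c + 4)^2*(c)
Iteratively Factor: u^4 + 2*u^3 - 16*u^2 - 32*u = (u)*(u^3 + 2*u^2 - 16*u - 32) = u*(u + 2)*(u^2 - 16) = u*(u + 2)*(u + 4)*(u - 4)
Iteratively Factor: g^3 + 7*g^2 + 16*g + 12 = (g + 3)*(g^2 + 4*g + 4) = (g + 2)*(g + 3)*(g + 2)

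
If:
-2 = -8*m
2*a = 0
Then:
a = 0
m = 1/4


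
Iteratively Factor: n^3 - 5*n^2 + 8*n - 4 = (n - 2)*(n^2 - 3*n + 2) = (n - 2)*(n - 1)*(n - 2)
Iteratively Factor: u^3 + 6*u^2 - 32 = (u + 4)*(u^2 + 2*u - 8) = (u + 4)^2*(u - 2)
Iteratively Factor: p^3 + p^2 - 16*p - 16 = (p + 4)*(p^2 - 3*p - 4) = (p + 1)*(p + 4)*(p - 4)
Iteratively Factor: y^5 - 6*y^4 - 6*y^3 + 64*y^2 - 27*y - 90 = (y - 2)*(y^4 - 4*y^3 - 14*y^2 + 36*y + 45) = (y - 2)*(y + 1)*(y^3 - 5*y^2 - 9*y + 45) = (y - 2)*(y + 1)*(y + 3)*(y^2 - 8*y + 15) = (y - 5)*(y - 2)*(y + 1)*(y + 3)*(y - 3)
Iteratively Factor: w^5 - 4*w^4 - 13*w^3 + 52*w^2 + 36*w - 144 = (w + 2)*(w^4 - 6*w^3 - w^2 + 54*w - 72) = (w - 4)*(w + 2)*(w^3 - 2*w^2 - 9*w + 18) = (w - 4)*(w - 3)*(w + 2)*(w^2 + w - 6) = (w - 4)*(w - 3)*(w - 2)*(w + 2)*(w + 3)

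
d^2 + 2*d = d*(d + 2)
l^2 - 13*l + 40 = (l - 8)*(l - 5)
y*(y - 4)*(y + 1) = y^3 - 3*y^2 - 4*y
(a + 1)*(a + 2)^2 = a^3 + 5*a^2 + 8*a + 4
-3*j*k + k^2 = k*(-3*j + k)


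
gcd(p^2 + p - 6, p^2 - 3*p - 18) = p + 3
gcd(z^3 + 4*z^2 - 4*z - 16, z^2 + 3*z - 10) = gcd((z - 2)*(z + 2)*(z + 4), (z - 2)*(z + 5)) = z - 2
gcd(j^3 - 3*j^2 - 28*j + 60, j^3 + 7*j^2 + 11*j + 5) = j + 5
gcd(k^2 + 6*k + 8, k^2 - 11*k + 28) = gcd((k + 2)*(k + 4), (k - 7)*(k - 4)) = 1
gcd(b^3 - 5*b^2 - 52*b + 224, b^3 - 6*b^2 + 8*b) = b - 4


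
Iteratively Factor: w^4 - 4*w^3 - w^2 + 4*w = (w)*(w^3 - 4*w^2 - w + 4) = w*(w - 1)*(w^2 - 3*w - 4) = w*(w - 4)*(w - 1)*(w + 1)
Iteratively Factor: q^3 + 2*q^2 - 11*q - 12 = (q + 4)*(q^2 - 2*q - 3) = (q + 1)*(q + 4)*(q - 3)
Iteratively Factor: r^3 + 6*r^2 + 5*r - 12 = (r - 1)*(r^2 + 7*r + 12) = (r - 1)*(r + 3)*(r + 4)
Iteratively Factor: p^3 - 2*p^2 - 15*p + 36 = (p + 4)*(p^2 - 6*p + 9) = (p - 3)*(p + 4)*(p - 3)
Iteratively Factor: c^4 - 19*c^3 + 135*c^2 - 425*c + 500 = (c - 5)*(c^3 - 14*c^2 + 65*c - 100) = (c - 5)^2*(c^2 - 9*c + 20) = (c - 5)^2*(c - 4)*(c - 5)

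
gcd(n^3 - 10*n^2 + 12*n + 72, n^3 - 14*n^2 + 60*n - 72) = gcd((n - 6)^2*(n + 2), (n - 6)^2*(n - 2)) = n^2 - 12*n + 36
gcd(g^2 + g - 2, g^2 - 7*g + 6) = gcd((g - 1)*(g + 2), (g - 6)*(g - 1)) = g - 1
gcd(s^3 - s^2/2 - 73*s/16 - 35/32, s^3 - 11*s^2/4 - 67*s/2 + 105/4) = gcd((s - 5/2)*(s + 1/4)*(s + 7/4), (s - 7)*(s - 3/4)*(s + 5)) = 1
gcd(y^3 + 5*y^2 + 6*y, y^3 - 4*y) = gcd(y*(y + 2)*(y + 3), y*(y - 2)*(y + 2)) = y^2 + 2*y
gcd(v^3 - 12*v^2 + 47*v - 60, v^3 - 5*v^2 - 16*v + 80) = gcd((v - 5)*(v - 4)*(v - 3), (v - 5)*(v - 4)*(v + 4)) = v^2 - 9*v + 20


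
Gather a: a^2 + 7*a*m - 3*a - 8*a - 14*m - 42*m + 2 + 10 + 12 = a^2 + a*(7*m - 11) - 56*m + 24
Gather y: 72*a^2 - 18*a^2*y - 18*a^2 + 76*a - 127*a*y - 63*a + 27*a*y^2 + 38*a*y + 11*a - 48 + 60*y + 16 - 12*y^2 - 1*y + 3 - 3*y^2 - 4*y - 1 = 54*a^2 + 24*a + y^2*(27*a - 15) + y*(-18*a^2 - 89*a + 55) - 30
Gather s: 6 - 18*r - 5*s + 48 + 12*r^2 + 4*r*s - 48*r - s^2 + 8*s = 12*r^2 - 66*r - s^2 + s*(4*r + 3) + 54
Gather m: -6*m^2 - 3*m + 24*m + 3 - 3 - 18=-6*m^2 + 21*m - 18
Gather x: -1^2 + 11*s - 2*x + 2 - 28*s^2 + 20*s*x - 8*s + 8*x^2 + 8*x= -28*s^2 + 3*s + 8*x^2 + x*(20*s + 6) + 1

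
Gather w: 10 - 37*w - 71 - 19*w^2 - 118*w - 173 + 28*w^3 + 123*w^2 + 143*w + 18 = 28*w^3 + 104*w^2 - 12*w - 216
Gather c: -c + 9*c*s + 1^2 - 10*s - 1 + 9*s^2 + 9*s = c*(9*s - 1) + 9*s^2 - s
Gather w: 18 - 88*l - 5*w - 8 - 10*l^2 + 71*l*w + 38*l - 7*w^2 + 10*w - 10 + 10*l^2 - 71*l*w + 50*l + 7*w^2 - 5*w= 0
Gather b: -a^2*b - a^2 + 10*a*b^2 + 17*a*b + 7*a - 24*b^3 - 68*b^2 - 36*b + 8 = -a^2 + 7*a - 24*b^3 + b^2*(10*a - 68) + b*(-a^2 + 17*a - 36) + 8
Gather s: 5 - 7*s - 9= -7*s - 4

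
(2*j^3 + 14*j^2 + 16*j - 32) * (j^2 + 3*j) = 2*j^5 + 20*j^4 + 58*j^3 + 16*j^2 - 96*j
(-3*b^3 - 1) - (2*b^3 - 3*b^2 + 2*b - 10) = -5*b^3 + 3*b^2 - 2*b + 9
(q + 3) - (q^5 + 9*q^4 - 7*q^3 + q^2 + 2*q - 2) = -q^5 - 9*q^4 + 7*q^3 - q^2 - q + 5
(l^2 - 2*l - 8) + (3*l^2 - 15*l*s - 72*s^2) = 4*l^2 - 15*l*s - 2*l - 72*s^2 - 8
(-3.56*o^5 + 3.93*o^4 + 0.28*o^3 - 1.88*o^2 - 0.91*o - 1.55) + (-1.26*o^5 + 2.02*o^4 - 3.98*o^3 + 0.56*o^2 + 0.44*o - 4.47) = -4.82*o^5 + 5.95*o^4 - 3.7*o^3 - 1.32*o^2 - 0.47*o - 6.02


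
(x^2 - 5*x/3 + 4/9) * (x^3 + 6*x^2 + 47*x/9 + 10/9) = x^5 + 13*x^4/3 - 13*x^3/3 - 133*x^2/27 + 38*x/81 + 40/81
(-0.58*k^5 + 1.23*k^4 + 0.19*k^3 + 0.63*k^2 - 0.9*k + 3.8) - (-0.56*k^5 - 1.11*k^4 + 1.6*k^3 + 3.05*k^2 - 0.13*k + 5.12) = -0.0199999999999999*k^5 + 2.34*k^4 - 1.41*k^3 - 2.42*k^2 - 0.77*k - 1.32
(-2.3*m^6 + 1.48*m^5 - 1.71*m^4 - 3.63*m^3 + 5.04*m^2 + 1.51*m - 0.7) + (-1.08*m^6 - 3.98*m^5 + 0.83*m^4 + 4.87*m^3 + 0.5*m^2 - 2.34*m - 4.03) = -3.38*m^6 - 2.5*m^5 - 0.88*m^4 + 1.24*m^3 + 5.54*m^2 - 0.83*m - 4.73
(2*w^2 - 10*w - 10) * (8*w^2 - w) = 16*w^4 - 82*w^3 - 70*w^2 + 10*w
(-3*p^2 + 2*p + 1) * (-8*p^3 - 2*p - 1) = 24*p^5 - 16*p^4 - 2*p^3 - p^2 - 4*p - 1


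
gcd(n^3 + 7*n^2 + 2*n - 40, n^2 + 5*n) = n + 5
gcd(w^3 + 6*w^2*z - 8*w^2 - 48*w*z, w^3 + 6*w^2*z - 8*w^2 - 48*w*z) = w^3 + 6*w^2*z - 8*w^2 - 48*w*z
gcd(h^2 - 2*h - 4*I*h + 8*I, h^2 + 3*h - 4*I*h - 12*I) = h - 4*I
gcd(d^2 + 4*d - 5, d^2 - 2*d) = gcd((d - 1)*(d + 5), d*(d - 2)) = 1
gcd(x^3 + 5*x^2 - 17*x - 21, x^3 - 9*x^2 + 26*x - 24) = x - 3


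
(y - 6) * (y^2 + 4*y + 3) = y^3 - 2*y^2 - 21*y - 18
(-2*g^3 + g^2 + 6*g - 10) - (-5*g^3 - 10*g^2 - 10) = 3*g^3 + 11*g^2 + 6*g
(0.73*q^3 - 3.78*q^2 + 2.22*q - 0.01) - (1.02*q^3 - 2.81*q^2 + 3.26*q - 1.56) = -0.29*q^3 - 0.97*q^2 - 1.04*q + 1.55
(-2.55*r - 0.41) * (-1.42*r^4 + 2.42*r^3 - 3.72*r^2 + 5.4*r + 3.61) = 3.621*r^5 - 5.5888*r^4 + 8.4938*r^3 - 12.2448*r^2 - 11.4195*r - 1.4801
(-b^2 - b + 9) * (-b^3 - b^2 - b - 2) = b^5 + 2*b^4 - 7*b^3 - 6*b^2 - 7*b - 18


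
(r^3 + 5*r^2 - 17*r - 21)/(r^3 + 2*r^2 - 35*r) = (r^2 - 2*r - 3)/(r*(r - 5))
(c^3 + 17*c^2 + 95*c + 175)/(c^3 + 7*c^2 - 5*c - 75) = (c + 7)/(c - 3)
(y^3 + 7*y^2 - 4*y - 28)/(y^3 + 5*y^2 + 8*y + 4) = (y^2 + 5*y - 14)/(y^2 + 3*y + 2)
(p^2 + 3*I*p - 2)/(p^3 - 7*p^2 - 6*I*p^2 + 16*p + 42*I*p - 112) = (p + I)/(p^2 - p*(7 + 8*I) + 56*I)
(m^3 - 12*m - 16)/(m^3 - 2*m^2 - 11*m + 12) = (m^2 + 4*m + 4)/(m^2 + 2*m - 3)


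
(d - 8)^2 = d^2 - 16*d + 64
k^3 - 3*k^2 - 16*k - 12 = (k - 6)*(k + 1)*(k + 2)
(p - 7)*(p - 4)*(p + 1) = p^3 - 10*p^2 + 17*p + 28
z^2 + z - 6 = (z - 2)*(z + 3)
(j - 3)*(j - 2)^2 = j^3 - 7*j^2 + 16*j - 12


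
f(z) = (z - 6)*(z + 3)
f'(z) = 2*z - 3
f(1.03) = -20.03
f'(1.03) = -0.94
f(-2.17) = -6.78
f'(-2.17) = -7.34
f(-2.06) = -7.58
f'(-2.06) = -7.12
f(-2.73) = -2.36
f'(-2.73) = -8.46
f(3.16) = -17.49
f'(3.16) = 3.32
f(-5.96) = 35.40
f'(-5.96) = -14.92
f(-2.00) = -8.00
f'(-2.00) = -7.00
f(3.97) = -14.15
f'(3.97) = 4.94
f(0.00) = -18.00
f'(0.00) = -3.00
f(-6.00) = 36.00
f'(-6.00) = -15.00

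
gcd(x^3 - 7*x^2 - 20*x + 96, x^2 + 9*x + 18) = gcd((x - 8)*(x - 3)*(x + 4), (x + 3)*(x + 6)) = 1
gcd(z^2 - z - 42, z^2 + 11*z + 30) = z + 6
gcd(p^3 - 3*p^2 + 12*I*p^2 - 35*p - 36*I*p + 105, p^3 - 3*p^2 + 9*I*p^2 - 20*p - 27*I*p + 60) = p^2 + p*(-3 + 5*I) - 15*I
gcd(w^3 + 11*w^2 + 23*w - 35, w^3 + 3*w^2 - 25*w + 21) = w^2 + 6*w - 7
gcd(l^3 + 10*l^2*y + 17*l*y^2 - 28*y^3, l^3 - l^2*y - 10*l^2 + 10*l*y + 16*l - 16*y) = -l + y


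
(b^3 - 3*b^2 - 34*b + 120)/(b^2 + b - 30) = b - 4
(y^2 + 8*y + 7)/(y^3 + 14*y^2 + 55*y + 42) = 1/(y + 6)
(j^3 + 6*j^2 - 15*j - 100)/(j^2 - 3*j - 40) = (j^2 + j - 20)/(j - 8)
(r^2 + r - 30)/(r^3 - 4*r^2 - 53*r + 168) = (r^2 + r - 30)/(r^3 - 4*r^2 - 53*r + 168)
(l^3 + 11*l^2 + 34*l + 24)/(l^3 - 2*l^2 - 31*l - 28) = (l + 6)/(l - 7)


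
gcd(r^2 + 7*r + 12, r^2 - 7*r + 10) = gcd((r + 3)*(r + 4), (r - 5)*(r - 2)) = 1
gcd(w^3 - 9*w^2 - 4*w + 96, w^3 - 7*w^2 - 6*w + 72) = w^2 - w - 12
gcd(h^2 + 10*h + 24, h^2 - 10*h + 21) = 1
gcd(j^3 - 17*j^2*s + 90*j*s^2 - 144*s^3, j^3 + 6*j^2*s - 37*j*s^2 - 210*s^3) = -j + 6*s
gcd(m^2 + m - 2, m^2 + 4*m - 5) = m - 1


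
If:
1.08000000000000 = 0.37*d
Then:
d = 2.92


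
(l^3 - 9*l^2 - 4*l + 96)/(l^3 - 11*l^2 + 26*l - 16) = (l^2 - l - 12)/(l^2 - 3*l + 2)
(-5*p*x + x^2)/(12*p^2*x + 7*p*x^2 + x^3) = (-5*p + x)/(12*p^2 + 7*p*x + x^2)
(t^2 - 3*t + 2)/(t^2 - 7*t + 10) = (t - 1)/(t - 5)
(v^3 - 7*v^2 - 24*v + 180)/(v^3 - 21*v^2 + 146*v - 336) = (v^2 - v - 30)/(v^2 - 15*v + 56)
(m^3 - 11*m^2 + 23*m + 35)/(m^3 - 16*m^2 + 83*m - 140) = (m + 1)/(m - 4)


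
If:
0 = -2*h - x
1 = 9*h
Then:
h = 1/9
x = -2/9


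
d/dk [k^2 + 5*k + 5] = 2*k + 5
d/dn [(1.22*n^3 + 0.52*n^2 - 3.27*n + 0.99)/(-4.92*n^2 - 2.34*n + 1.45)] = (-6.0024*n^4 - 5.7096*n^3 - 11.9982*n^2 + 11.2496*n - 2.4249)/(24.2064*n^4 + 23.0256*n^3 - 8.7924*n^2 - 6.786*n + 2.1025)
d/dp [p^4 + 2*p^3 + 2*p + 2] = 4*p^3 + 6*p^2 + 2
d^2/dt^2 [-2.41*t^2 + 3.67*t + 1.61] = -4.82000000000000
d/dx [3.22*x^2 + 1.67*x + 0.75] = 6.44*x + 1.67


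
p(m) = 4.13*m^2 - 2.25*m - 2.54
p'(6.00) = 47.31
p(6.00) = 132.64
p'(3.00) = 22.53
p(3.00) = 27.88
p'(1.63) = 11.21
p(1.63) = 4.77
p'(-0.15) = -3.49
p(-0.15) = -2.11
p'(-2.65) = -24.14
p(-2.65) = 32.43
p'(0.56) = 2.38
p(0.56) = -2.50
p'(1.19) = 7.58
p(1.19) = 0.63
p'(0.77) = 4.11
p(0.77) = -1.82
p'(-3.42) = -30.50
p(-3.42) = 53.46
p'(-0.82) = -9.02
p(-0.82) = 2.08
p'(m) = 8.26*m - 2.25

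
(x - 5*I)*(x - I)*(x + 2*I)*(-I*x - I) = -I*x^4 - 4*x^3 - I*x^3 - 4*x^2 - 7*I*x^2 - 10*x - 7*I*x - 10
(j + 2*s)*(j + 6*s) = j^2 + 8*j*s + 12*s^2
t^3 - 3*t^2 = t^2*(t - 3)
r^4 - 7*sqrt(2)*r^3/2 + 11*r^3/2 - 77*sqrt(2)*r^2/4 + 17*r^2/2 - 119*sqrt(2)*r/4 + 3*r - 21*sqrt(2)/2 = (r + 1/2)*(r + 2)*(r + 3)*(r - 7*sqrt(2)/2)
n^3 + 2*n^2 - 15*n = n*(n - 3)*(n + 5)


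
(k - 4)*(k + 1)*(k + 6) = k^3 + 3*k^2 - 22*k - 24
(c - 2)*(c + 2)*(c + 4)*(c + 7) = c^4 + 11*c^3 + 24*c^2 - 44*c - 112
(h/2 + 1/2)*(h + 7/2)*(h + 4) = h^3/2 + 17*h^2/4 + 43*h/4 + 7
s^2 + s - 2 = (s - 1)*(s + 2)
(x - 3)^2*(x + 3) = x^3 - 3*x^2 - 9*x + 27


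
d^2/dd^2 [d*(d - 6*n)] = 2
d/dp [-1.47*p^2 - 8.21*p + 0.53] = -2.94*p - 8.21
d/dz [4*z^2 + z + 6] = 8*z + 1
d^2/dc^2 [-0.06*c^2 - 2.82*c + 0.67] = -0.120000000000000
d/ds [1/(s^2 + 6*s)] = 2*(-s - 3)/(s^2*(s + 6)^2)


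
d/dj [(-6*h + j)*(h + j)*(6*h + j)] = -36*h^2 + 2*h*j + 3*j^2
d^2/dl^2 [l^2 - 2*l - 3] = 2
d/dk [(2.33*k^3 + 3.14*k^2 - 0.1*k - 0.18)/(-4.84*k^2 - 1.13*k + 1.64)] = (-11.2772*k^4 - 5.2658*k^3 + 7.4314*k^2 + 8.5568*k - 0.3674)/(23.4256*k^4 + 10.9384*k^3 - 14.5983*k^2 - 3.7064*k + 2.6896)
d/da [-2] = 0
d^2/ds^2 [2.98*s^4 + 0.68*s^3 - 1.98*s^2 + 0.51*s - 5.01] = 35.76*s^2 + 4.08*s - 3.96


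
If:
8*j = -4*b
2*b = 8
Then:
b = 4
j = -2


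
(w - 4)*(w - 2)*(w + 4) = w^3 - 2*w^2 - 16*w + 32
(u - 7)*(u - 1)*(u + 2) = u^3 - 6*u^2 - 9*u + 14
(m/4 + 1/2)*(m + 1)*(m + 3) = m^3/4 + 3*m^2/2 + 11*m/4 + 3/2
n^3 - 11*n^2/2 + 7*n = n*(n - 7/2)*(n - 2)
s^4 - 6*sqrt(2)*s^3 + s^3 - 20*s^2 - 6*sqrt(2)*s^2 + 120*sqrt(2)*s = s*(s - 4)*(s + 5)*(s - 6*sqrt(2))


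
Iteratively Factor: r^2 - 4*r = (r)*(r - 4)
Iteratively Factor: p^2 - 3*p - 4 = (p + 1)*(p - 4)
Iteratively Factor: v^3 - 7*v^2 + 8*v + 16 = (v + 1)*(v^2 - 8*v + 16) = (v - 4)*(v + 1)*(v - 4)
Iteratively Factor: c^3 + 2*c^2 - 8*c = (c)*(c^2 + 2*c - 8) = c*(c + 4)*(c - 2)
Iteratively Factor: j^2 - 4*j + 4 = (j - 2)*(j - 2)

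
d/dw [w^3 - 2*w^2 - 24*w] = 3*w^2 - 4*w - 24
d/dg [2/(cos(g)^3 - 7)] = 6*sin(g)*cos(g)^2/(cos(g)^3 - 7)^2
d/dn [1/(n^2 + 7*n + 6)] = (-2*n - 7)/(n^2 + 7*n + 6)^2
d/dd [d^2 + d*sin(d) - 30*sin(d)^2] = d*cos(d) + 2*d + sin(d) - 30*sin(2*d)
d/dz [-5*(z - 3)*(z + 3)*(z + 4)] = -15*z^2 - 40*z + 45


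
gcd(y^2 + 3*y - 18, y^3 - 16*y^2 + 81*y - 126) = y - 3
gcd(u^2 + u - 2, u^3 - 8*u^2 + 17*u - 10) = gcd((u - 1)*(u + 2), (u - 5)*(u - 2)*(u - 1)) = u - 1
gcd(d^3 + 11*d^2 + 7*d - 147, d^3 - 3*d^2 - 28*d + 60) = 1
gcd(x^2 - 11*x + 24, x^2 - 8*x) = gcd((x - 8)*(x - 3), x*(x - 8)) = x - 8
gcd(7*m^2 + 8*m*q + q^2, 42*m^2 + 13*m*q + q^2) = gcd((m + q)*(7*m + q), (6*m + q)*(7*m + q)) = 7*m + q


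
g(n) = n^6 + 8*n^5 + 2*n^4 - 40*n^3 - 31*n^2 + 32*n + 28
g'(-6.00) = -460.00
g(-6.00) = -5600.00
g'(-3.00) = 704.00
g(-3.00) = -320.00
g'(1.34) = -92.41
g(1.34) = -34.23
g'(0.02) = 30.71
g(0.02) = 28.63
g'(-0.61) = 28.38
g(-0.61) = 5.68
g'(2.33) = 928.22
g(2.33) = 196.62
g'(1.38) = -85.96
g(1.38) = -37.80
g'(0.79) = -70.50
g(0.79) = 17.70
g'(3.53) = 8169.39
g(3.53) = 4625.53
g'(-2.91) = 615.43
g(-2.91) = -260.67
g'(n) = 6*n^5 + 40*n^4 + 8*n^3 - 120*n^2 - 62*n + 32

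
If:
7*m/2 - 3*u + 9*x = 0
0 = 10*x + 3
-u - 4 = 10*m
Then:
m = -93/335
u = -82/67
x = -3/10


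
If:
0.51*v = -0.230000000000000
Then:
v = -0.45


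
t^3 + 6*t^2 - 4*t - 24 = (t - 2)*(t + 2)*(t + 6)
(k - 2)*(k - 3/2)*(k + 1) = k^3 - 5*k^2/2 - k/2 + 3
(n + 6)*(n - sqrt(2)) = n^2 - sqrt(2)*n + 6*n - 6*sqrt(2)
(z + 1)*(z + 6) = z^2 + 7*z + 6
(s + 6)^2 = s^2 + 12*s + 36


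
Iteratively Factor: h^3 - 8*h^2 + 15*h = (h - 3)*(h^2 - 5*h) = (h - 5)*(h - 3)*(h)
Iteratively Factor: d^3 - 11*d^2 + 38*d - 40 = (d - 2)*(d^2 - 9*d + 20) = (d - 5)*(d - 2)*(d - 4)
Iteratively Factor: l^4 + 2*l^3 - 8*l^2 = (l + 4)*(l^3 - 2*l^2) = l*(l + 4)*(l^2 - 2*l) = l*(l - 2)*(l + 4)*(l)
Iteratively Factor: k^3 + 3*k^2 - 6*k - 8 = (k + 4)*(k^2 - k - 2) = (k + 1)*(k + 4)*(k - 2)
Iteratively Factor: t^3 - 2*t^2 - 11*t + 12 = (t + 3)*(t^2 - 5*t + 4) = (t - 4)*(t + 3)*(t - 1)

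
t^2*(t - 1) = t^3 - t^2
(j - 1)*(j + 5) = j^2 + 4*j - 5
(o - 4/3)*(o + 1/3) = o^2 - o - 4/9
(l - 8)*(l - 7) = l^2 - 15*l + 56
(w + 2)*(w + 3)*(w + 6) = w^3 + 11*w^2 + 36*w + 36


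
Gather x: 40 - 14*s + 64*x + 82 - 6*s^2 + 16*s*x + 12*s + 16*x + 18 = -6*s^2 - 2*s + x*(16*s + 80) + 140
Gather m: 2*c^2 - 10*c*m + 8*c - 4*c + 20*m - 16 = 2*c^2 + 4*c + m*(20 - 10*c) - 16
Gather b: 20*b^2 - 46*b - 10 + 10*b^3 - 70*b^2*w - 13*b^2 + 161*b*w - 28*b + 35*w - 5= 10*b^3 + b^2*(7 - 70*w) + b*(161*w - 74) + 35*w - 15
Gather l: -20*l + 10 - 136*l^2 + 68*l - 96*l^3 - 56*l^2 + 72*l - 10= -96*l^3 - 192*l^2 + 120*l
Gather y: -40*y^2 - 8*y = -40*y^2 - 8*y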